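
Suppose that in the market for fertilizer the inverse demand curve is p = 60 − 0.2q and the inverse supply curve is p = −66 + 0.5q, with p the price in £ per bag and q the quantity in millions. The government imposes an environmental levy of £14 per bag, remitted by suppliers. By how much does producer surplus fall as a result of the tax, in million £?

Rewrite in direct form: qd = 300 − 5p and qs = 2p + 132.
Before the tax: set 300 − 5p = 2p + 132 → p* = £24, q* = 180.
With the tax collected from suppliers, supply shifts: qs = 2(p − 14) + 132.
New equilibrium: consumers pay £28, suppliers receive £14, q = 160. (Wedge: pb − ps = 14.)
ΔPS is the trapezoid between Q = 160 and Q = 180 of height £10: ½ · (180 + 160) · 10 = £1700.

Producer surplus falls by £1700 million.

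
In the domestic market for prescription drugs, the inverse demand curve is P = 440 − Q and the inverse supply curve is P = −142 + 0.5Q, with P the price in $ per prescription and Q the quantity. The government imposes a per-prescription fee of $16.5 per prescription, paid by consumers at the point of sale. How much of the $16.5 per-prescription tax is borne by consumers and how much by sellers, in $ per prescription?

Inverting to Q(P) form: Qd = 440 − P; Qs = 2P + 284.
Before the tax: set 440 − P = 2P + 284 → P* = $52, Q* = 388.
With the tax collected from consumers, demand (in seller-price terms) shifts: Qd = 440 − (P + 16.5).
New equilibrium: consumers pay $63, sellers receive $46.5, Q = 377. (Wedge: Pb − Ps = 16.5.)
Burden on consumers: $11; on sellers: $5.5. (They sum to $16.5.)
The less price-elastic side of the market bears the larger share of a per-unit tax.

Consumers bear $11 per prescription; sellers bear $5.5 per prescription.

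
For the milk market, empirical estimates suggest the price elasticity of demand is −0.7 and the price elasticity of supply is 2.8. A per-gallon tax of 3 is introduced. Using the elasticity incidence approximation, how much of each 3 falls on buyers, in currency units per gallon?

Incidence ratio: buyers' share ≈ εs / (εs + |εd|) = 2.8 / (2.8 + 0.7) = 0.8.
So buyers bear ≈ 0.8 × 3 = 2.4; suppliers bear 0.6.

Buyers bear ≈ 2.4 per gallon.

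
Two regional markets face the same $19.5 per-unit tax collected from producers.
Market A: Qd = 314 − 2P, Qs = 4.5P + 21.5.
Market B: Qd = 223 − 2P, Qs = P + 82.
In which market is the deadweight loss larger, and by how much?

Market A: pre-tax P* = $45, Q* = 224; post-tax Q = 197; deadweight loss = $263.25.
Market B: pre-tax P* = $47, Q* = 129; post-tax Q = 116; deadweight loss = $126.75.
Difference: $263.25 vs $126.75 → market A is larger by $136.5.

Market A, by $136.5.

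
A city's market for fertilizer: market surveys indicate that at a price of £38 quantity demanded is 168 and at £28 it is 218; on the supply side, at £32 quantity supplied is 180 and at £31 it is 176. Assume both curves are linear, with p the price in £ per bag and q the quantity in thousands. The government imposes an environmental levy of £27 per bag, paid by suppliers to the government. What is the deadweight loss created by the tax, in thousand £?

Demand slope: (218 − 168)/(28 − 38) = -5, so qd = 358 − 5p.
Supply slope: (176 − 180)/(31 − 32) = 4, so qs = 4p + 52.
Before the tax: set 358 − 5p = 4p + 52 → p* = £34, q* = 188.
With the tax collected from suppliers, supply shifts: qs = 4(p − 27) + 52.
New equilibrium: buyers pay £46, suppliers receive £19, q = 128. (Wedge: pb − ps = 27.)
Quantity falls by |ΔQ| = |188 − 128| = 60.
DWL = ½ · t · |ΔQ| = ½ · 27 · 60 = £810.

Deadweight loss = £810 thousand.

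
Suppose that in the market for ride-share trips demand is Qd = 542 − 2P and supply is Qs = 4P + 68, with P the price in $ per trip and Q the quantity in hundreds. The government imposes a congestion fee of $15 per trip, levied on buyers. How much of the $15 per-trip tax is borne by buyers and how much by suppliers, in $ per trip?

Buyers bear $10 per trip; suppliers bear $5 per trip.

Without the tax, 542 − 2P = 4P + 68 gives 6P = 474, so P* = $79 and Q* = 384.
With the tax collected from buyers, demand (in seller-price terms) shifts: Qd = 542 − 2(P + 15).
Solving gives Q = 364 with buyers paying $89 and suppliers receiving $74 (the $15 wedge).
Burden on buyers: $10; on suppliers: $5. (They sum to $15.)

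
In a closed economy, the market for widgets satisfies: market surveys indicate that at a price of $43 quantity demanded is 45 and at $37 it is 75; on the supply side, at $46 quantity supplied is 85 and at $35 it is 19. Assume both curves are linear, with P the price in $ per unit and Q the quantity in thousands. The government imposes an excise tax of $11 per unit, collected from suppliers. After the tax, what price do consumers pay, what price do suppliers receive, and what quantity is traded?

Consumers pay $47; suppliers receive $36; quantity = 25.

Demand slope: (75 − 45)/(37 − 43) = -5, so Qd = 260 − 5P.
Supply slope: (19 − 85)/(35 − 46) = 6, so Qs = 6P − 191.
Before the tax: set 260 − 5P = 6P − 191 → P* = $41, Q* = 55.
With the tax collected from suppliers, supply shifts: Qs = 6(P − 11) − 191.
Solving gives Q = 25 with consumers paying $47 and suppliers receiving $36 (the $11 wedge).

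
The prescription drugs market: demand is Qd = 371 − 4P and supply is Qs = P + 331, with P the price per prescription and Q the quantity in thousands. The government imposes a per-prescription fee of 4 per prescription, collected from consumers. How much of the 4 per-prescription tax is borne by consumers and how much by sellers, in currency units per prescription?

Without the tax, 371 − 4P = P + 331 gives 5P = 40, so P* = 8 and Q* = 339.
With the tax collected from consumers, demand (in seller-price terms) shifts: Qd = 371 − 4(P + 4).
Solving gives Q = 335.8 with consumers paying 8.8 and sellers receiving 4.8 (the 4 wedge).
Burden on consumers: 0.8; on sellers: 3.2. (They sum to 4.)
The less price-elastic side of the market bears the larger share of a per-unit tax.

Consumers bear 0.8 per prescription; sellers bear 3.2 per prescription.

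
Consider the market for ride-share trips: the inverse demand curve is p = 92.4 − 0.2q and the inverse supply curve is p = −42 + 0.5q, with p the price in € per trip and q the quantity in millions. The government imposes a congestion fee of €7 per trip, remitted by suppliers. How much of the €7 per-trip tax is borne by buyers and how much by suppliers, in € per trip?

Buyers bear €2 per trip; suppliers bear €5 per trip.

Inverting to q(p) form: qd = 462 − 5p; qs = 2p + 84.
Before the tax: set 462 − 5p = 2p + 84 → p* = €54, q* = 192.
With the tax collected from suppliers, supply shifts: qs = 2(p − 7) + 84.
New equilibrium: buyers pay €56, suppliers receive €49, q = 182. (Wedge: pb − ps = 7.)
Burden on buyers: €2; on suppliers: €5. (They sum to €7.)
The less price-elastic side of the market bears the larger share of a per-unit tax.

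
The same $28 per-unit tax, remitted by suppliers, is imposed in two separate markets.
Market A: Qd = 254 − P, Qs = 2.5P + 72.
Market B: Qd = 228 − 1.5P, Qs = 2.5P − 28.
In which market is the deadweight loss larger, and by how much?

Market B, by $87.5.

Market A: pre-tax P* = $52, Q* = 202; post-tax Q = 182; deadweight loss = $280.
Market B: pre-tax P* = $64, Q* = 132; post-tax Q = 105.75; deadweight loss = $367.5.
Difference: $280 vs $367.5 → market B is larger by $87.5.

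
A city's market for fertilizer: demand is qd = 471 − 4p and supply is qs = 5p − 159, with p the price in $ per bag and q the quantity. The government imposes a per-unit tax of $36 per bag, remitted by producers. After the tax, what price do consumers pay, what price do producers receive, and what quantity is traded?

Without the tax, 471 − 4p = 5p − 159 gives 9p = 630, so p* = $70 and q* = 191.
With the tax collected from producers, supply shifts: qs = 5(p − 36) − 159.
Solving gives q = 111 with consumers paying $90 and producers receiving $54 (the $36 wedge).

Consumers pay $90; producers receive $54; quantity = 111.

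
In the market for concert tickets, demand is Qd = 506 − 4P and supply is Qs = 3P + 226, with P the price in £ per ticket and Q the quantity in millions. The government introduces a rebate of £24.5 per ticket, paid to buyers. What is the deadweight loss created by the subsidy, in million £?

Deadweight loss = £514.5 million.

Before the subsidy: set 506 − 4P = 3P + 226 → P* = £40, Q* = 346.
With a per-unit subsidy paid to buyers, each effectively pays P − 24.5, so demand becomes Qd = 506 − 4(P − 24.5).
Solving gives Q = 388 with buyers paying £29.5 and suppliers receiving £54 (the £24.5 wedge).
Quantity rises by |ΔQ| = |346 − 388| = 42.
DWL = ½ · t · |ΔQ| = ½ · 24.5 · 42 = £514.5.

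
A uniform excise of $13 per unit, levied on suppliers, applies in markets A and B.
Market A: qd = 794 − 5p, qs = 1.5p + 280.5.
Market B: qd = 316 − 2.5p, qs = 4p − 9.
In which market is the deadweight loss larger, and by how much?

Market A: pre-tax p* = $79, q* = 399; post-tax q = 384; deadweight loss = $97.5.
Market B: pre-tax p* = $50, q* = 191; post-tax q = 171; deadweight loss = $130.
Difference: $97.5 vs $130 → market B is larger by $32.5.

Market B, by $32.5.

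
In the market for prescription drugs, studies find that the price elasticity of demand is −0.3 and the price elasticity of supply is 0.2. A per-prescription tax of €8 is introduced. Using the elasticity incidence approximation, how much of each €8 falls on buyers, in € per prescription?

Incidence ratio: buyers' share ≈ εs / (εs + |εd|) = 0.2 / (0.2 + 0.3) = 0.4.
So buyers bear ≈ 0.4 × €8 = €3.2; producers bear €4.8.

Buyers bear ≈ €3.2 per prescription.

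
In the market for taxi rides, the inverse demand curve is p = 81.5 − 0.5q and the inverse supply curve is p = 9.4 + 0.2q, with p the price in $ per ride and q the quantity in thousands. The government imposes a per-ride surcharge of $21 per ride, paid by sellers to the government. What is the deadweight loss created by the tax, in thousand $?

Deadweight loss = $315 thousand.

Rewrite in direct form: qd = 163 − 2p and qs = 5p − 47.
Without the tax, 163 − 2p = 5p − 47 gives 7p = 210, so p* = $30 and q* = 103.
With the tax collected from sellers, supply shifts: qs = 5(p − 21) − 47.
Solving gives q = 73 with buyers paying $45 and sellers receiving $24 (the $21 wedge).
Quantity falls by |ΔQ| = |103 − 73| = 30.
DWL = ½ · t · |ΔQ| = ½ · 21 · 30 = $315.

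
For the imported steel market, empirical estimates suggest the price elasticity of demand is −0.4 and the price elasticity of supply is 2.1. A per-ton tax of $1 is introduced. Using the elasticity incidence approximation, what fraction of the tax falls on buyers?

Incidence ratio: buyers' share ≈ εs / (εs + |εd|) = 2.1 / (2.1 + 0.4) = 0.84.
Supply is the more elastic side, so buyers bear the larger share.

Buyers' share ≈ 0.84.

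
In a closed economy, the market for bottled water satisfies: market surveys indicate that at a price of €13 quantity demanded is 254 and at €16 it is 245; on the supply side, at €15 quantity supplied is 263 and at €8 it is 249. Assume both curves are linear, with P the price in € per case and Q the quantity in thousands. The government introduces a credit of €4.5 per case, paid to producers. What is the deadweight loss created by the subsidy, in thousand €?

Deadweight loss = €12.15 thousand.

Demand slope: (245 − 254)/(16 − 13) = -3, so Qd = 293 − 3P.
Supply slope: (249 − 263)/(8 − 15) = 2, so Qs = 2P + 233.
Before the subsidy: set 293 − 3P = 2P + 233 → P* = €12, Q* = 257.
With a per-unit subsidy paid to producers, each receives P + 4.5 per unit sold, so supply becomes Qs = 2(P + 4.5) + 233.
Solving gives Q = 262.4 with buyers paying €10.2 and producers receiving €14.7 (the €4.5 wedge).
Quantity rises by |ΔQ| = |257 − 262.4| = 5.4.
DWL = ½ · t · |ΔQ| = ½ · 4.5 · 5.4 = €12.15.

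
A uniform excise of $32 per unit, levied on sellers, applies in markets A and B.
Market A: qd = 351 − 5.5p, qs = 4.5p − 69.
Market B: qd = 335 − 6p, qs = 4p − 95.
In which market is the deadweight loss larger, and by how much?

Market A: pre-tax p* = $42, q* = 120; post-tax q = 40.8; deadweight loss = $1267.2.
Market B: pre-tax p* = $43, q* = 77; post-tax q = 0.2; deadweight loss = $1228.8.
Difference: $1267.2 vs $1228.8 → market A is larger by $38.4.

Market A, by $38.4.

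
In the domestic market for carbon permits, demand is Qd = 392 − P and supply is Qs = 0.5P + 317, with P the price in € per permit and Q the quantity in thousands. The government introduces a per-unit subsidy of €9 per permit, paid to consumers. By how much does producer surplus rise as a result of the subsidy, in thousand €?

Without the subsidy, 392 − P = 0.5P + 317 gives 1.5P = 75, so P* = €50 and Q* = 342.
With a per-unit subsidy paid to consumers, each effectively pays P − 9, so demand becomes Qd = 392 − (P − 9).
New equilibrium: consumers pay €47, producers receive €56, Q = 345. (Wedge: Pb − Ps = −9.)
ΔPS is the trapezoid between Q = 345 and Q = 342 of height €6: ½ · (342 + 345) · 6 = €2061.

Producer surplus rises by €2061 thousand.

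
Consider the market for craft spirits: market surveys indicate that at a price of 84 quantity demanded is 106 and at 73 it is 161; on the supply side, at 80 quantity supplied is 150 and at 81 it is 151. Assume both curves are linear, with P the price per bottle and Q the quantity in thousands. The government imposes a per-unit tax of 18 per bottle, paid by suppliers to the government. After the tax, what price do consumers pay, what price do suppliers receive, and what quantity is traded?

Demand slope: (161 − 106)/(73 − 84) = -5, so Qd = 526 − 5P.
Supply slope: (151 − 150)/(81 − 80) = 1, so Qs = P + 70.
Without the tax, 526 − 5P = P + 70 gives 6P = 456, so P* = 76 and Q* = 146.
With the tax collected from suppliers, supply shifts: Qs = (P − 18) + 70.
New equilibrium: consumers pay 79, suppliers receive 61, Q = 131. (Wedge: Pb − Ps = 18.)

Consumers pay 79; suppliers receive 61; quantity = 131.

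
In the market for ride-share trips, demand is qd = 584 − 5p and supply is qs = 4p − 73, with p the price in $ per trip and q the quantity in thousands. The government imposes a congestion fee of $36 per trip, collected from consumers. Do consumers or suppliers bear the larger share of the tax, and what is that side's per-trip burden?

Before the tax: set 584 − 5p = 4p − 73 → p* = $73, q* = 219.
With the tax collected from consumers, demand (in seller-price terms) shifts: qd = 584 − 5(p + 36).
Solving gives q = 139 with consumers paying $89 and suppliers receiving $53 (the $36 wedge).
Per-trip burden: consumers $16, suppliers $20.
Suppliers take the larger share because supply is less price-elastic here (demand slope 5 vs supply slope 4).

Suppliers bear the larger share: $20 per trip.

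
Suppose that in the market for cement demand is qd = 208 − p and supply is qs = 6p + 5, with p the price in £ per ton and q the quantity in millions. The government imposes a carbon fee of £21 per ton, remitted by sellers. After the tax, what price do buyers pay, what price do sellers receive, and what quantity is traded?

Before the tax: set 208 − p = 6p + 5 → p* = £29, q* = 179.
With the tax collected from sellers, supply shifts: qs = 6(p − 21) + 5.
Solving gives q = 161 with buyers paying £47 and sellers receiving £26 (the £21 wedge).
The less price-elastic side of the market bears the larger share of a per-unit tax.

Buyers pay £47; sellers receive £26; quantity = 161.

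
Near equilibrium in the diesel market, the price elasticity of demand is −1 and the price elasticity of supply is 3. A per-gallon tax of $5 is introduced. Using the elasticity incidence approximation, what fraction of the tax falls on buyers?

Incidence ratio: buyers' share ≈ εs / (εs + |εd|) = 3 / (3 + 1) = 0.75.
Supply is the more elastic side, so buyers bear the larger share.

Buyers' share ≈ 0.75.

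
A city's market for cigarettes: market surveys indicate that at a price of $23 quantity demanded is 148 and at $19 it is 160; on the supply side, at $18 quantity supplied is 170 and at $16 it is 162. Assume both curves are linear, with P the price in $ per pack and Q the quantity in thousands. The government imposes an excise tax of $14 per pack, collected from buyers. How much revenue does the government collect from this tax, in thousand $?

Demand slope: (160 − 148)/(19 − 23) = -3, so Qd = 217 − 3P.
Supply slope: (162 − 170)/(16 − 18) = 4, so Qs = 4P + 98.
Without the tax, 217 − 3P = 4P + 98 gives 7P = 119, so P* = $17 and Q* = 166.
With the tax collected from buyers, demand (in seller-price terms) shifts: Qd = 217 − 3(P + 14).
New equilibrium: buyers pay $25, sellers receive $11, Q = 142. (Wedge: Pb − Ps = 14.)
Revenue = t · Q = 14 · 142 = $1988.

Tax revenue = $1988 thousand.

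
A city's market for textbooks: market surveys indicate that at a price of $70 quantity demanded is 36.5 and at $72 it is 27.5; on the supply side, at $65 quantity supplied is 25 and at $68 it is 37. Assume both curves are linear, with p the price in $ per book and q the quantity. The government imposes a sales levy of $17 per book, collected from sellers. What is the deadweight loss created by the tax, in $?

Demand slope: (27.5 − 36.5)/(72 − 70) = -4.5, so qd = 351.5 − 4.5p.
Supply slope: (37 − 25)/(68 − 65) = 4, so qs = 4p − 235.
Without the tax, 351.5 − 4.5p = 4p − 235 gives 8.5p = 586.5, so p* = $69 and q* = 41.
With the tax collected from sellers, supply shifts: qs = 4(p − 17) − 235.
New equilibrium: buyers pay $77, sellers receive $60, q = 5. (Wedge: pb − ps = 17.)
Quantity falls by |ΔQ| = |41 − 5| = 36.
DWL = ½ · t · |ΔQ| = ½ · 17 · 36 = $306.

Deadweight loss = $306.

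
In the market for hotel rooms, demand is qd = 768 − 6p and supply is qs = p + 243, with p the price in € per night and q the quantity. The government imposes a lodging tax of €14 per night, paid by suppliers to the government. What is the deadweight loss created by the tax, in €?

Without the tax, 768 − 6p = p + 243 gives 7p = 525, so p* = €75 and q* = 318.
With the tax collected from suppliers, supply shifts: qs = (p − 14) + 243.
Solving gives q = 306 with consumers paying €77 and suppliers receiving €63 (the €14 wedge).
Quantity falls by |ΔQ| = |318 − 306| = 12.
DWL = ½ · t · |ΔQ| = ½ · 14 · 12 = €84.

Deadweight loss = €84.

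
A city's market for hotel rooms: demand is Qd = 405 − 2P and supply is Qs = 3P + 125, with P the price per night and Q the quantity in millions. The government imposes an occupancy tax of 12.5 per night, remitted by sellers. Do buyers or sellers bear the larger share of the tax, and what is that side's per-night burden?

Without the tax, 405 − 2P = 3P + 125 gives 5P = 280, so P* = 56 and Q* = 293.
With the tax collected from sellers, supply shifts: Qs = 3(P − 12.5) + 125.
New equilibrium: buyers pay 63.5, sellers receive 51, Q = 278. (Wedge: Pb − Ps = 12.5.)
Per-night burden: buyers 7.5, sellers 5.
Buyers take the larger share because demand is less price-elastic here (demand slope 2 vs supply slope 3).
The less price-elastic side of the market bears the larger share of a per-unit tax.

Buyers bear the larger share: 7.5 per night.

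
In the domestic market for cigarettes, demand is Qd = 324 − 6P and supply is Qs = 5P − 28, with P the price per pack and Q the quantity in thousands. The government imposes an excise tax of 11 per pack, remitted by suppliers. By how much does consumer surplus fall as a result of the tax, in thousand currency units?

Consumer surplus falls by 585 thousand.

Before the tax: set 324 − 6P = 5P − 28 → P* = 32, Q* = 132.
With the tax collected from suppliers, supply shifts: Qs = 5(P − 11) − 28.
New equilibrium: consumers pay 37, suppliers receive 26, Q = 102. (Wedge: Pb − Ps = 11.)
ΔCS is the trapezoid between Q = 102 and Q = 132 of height 5: ½ · (132 + 102) · 5 = 585.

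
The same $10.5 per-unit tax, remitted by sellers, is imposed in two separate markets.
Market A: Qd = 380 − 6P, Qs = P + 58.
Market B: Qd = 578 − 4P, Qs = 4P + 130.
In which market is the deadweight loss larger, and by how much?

Market A: pre-tax P* = $46, Q* = 104; post-tax Q = 95; deadweight loss = $47.25.
Market B: pre-tax P* = $56, Q* = 354; post-tax Q = 333; deadweight loss = $110.25.
Difference: $47.25 vs $110.25 → market B is larger by $63.

Market B, by $63.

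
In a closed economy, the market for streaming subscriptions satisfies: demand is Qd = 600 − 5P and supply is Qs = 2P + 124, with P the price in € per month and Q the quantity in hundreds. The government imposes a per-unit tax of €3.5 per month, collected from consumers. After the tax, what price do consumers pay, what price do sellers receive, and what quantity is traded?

Consumers pay €69; sellers receive €65.5; quantity = 255.

Without the tax, 600 − 5P = 2P + 124 gives 7P = 476, so P* = €68 and Q* = 260.
With the tax collected from consumers, demand (in seller-price terms) shifts: Qd = 600 − 5(P + 3.5).
Solving gives Q = 255 with consumers paying €69 and sellers receiving €65.5 (the €3.5 wedge).
The less price-elastic side of the market bears the larger share of a per-unit tax.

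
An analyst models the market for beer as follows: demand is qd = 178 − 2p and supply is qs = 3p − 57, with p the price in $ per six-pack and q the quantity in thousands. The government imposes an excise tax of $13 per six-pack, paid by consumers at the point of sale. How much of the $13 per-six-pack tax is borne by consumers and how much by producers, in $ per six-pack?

Before the tax: set 178 − 2p = 3p − 57 → p* = $47, q* = 84.
With the tax collected from consumers, demand (in seller-price terms) shifts: qd = 178 − 2(p + 13).
Solving gives q = 68.4 with consumers paying $54.8 and producers receiving $41.8 (the $13 wedge).
Burden on consumers: $7.8; on producers: $5.2. (They sum to $13.)

Consumers bear $7.8 per six-pack; producers bear $5.2 per six-pack.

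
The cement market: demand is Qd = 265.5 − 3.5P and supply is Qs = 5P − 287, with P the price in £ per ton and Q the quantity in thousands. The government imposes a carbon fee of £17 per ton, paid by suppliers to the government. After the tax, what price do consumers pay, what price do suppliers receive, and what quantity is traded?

Before the tax: set 265.5 − 3.5P = 5P − 287 → P* = £65, Q* = 38.
With the tax collected from suppliers, supply shifts: Qs = 5(P − 17) − 287.
New equilibrium: consumers pay £75, suppliers receive £58, Q = 3. (Wedge: Pb − Ps = 17.)

Consumers pay £75; suppliers receive £58; quantity = 3.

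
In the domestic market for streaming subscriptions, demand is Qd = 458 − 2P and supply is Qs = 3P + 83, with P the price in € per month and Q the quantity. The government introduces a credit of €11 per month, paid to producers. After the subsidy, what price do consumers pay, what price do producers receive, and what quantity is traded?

Without the subsidy, 458 − 2P = 3P + 83 gives 5P = 375, so P* = €75 and Q* = 308.
With a per-unit subsidy paid to producers, each receives P + 11 per unit sold, so supply becomes Qs = 3(P + 11) + 83.
New equilibrium: consumers pay €68.4, producers receive €79.4, Q = 321.2. (Wedge: Pb − Ps = −11.)

Consumers pay €68.4; producers receive €79.4; quantity = 321.2.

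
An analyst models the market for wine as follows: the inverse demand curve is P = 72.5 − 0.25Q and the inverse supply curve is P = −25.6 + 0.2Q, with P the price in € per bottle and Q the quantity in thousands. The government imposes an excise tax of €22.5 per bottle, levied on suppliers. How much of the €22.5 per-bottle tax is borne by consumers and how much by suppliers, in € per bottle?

Consumers bear €12.5 per bottle; suppliers bear €10 per bottle.

Inverting to Q(P) form: Qd = 290 − 4P; Qs = 5P + 128.
Before the tax: set 290 − 4P = 5P + 128 → P* = €18, Q* = 218.
With the tax collected from suppliers, supply shifts: Qs = 5(P − 22.5) + 128.
Solving gives Q = 168 with consumers paying €30.5 and suppliers receiving €8 (the €22.5 wedge).
Burden on consumers: €12.5; on suppliers: €10. (They sum to €22.5.)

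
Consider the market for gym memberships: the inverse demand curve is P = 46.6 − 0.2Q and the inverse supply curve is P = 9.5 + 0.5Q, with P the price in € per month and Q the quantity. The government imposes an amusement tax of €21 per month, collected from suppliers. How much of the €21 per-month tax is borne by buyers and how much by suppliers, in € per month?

Buyers bear €6 per month; suppliers bear €15 per month.

Rewrite in direct form: Qd = 233 − 5P and Qs = 2P − 19.
Before the tax: set 233 − 5P = 2P − 19 → P* = €36, Q* = 53.
With the tax collected from suppliers, supply shifts: Qs = 2(P − 21) − 19.
New equilibrium: buyers pay €42, suppliers receive €21, Q = 23. (Wedge: Pb − Ps = 21.)
Burden on buyers: €6; on suppliers: €15. (They sum to €21.)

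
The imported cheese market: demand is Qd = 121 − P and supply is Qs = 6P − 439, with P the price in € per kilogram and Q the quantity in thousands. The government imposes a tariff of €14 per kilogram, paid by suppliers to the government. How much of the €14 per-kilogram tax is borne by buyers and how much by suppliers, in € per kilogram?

Without the tax, 121 − P = 6P − 439 gives 7P = 560, so P* = €80 and Q* = 41.
With the tax collected from suppliers, supply shifts: Qs = 6(P − 14) − 439.
New equilibrium: buyers pay €92, suppliers receive €78, Q = 29. (Wedge: Pb − Ps = 14.)
Burden on buyers: €12; on suppliers: €2. (They sum to €14.)

Buyers bear €12 per kilogram; suppliers bear €2 per kilogram.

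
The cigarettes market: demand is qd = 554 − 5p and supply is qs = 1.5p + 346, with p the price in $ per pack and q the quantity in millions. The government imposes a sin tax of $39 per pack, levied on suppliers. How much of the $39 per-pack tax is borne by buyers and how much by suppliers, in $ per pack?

Before the tax: set 554 − 5p = 1.5p + 346 → p* = $32, q* = 394.
With the tax collected from suppliers, supply shifts: qs = 1.5(p − 39) + 346.
New equilibrium: buyers pay $41, suppliers receive $2, q = 349. (Wedge: pb − ps = 39.)
Burden on buyers: $9; on suppliers: $30. (They sum to $39.)
The less price-elastic side of the market bears the larger share of a per-unit tax.

Buyers bear $9 per pack; suppliers bear $30 per pack.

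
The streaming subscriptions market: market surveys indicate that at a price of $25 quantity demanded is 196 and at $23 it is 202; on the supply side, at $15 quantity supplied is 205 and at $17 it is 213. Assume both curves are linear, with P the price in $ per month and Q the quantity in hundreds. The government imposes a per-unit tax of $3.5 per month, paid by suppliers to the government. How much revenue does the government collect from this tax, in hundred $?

Tax revenue = $738.5 hundred.

Demand slope: (202 − 196)/(23 − 25) = -3, so Qd = 271 − 3P.
Supply slope: (213 − 205)/(17 − 15) = 4, so Qs = 4P + 145.
Before the tax: set 271 − 3P = 4P + 145 → P* = $18, Q* = 217.
With the tax collected from suppliers, supply shifts: Qs = 4(P − 3.5) + 145.
Solving gives Q = 211 with consumers paying $20 and suppliers receiving $16.5 (the $3.5 wedge).
Revenue = t · Q = 3.5 · 211 = $738.5.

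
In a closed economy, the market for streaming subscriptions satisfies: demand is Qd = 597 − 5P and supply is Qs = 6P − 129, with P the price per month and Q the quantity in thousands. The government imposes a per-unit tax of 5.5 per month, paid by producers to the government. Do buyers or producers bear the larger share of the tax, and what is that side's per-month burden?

Buyers bear the larger share: 3 per month.

Without the tax, 597 − 5P = 6P − 129 gives 11P = 726, so P* = 66 and Q* = 267.
With the tax collected from producers, supply shifts: Qs = 6(P − 5.5) − 129.
Solving gives Q = 252 with buyers paying 69 and producers receiving 63.5 (the 5.5 wedge).
Per-month burden: buyers 3, producers 2.5.
Buyers take the larger share because demand is less price-elastic here (demand slope 5 vs supply slope 6).
The less price-elastic side of the market bears the larger share of a per-unit tax.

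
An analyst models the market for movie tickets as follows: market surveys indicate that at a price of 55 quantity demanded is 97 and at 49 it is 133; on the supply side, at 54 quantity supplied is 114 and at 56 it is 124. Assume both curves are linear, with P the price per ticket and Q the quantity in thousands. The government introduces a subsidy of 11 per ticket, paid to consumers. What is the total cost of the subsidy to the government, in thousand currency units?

Demand slope: (133 − 97)/(49 − 55) = -6, so Qd = 427 − 6P.
Supply slope: (124 − 114)/(56 − 54) = 5, so Qs = 5P − 156.
Without the subsidy, 427 − 6P = 5P − 156 gives 11P = 583, so P* = 53 and Q* = 109.
With a per-unit subsidy paid to consumers, each effectively pays P − 11, so demand becomes Qd = 427 − 6(P − 11).
New equilibrium: consumers pay 48, sellers receive 59, Q = 139. (Wedge: Pb − Ps = −11.)
Outlay = t · Q = 11 · 139 = 1529.

Government outlay = 1529 thousand.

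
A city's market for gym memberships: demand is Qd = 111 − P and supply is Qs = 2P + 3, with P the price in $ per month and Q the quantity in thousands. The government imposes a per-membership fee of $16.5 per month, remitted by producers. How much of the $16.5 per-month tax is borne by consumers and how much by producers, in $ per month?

Consumers bear $11 per month; producers bear $5.5 per month.

Before the tax: set 111 − P = 2P + 3 → P* = $36, Q* = 75.
With the tax collected from producers, supply shifts: Qs = 2(P − 16.5) + 3.
New equilibrium: consumers pay $47, producers receive $30.5, Q = 64. (Wedge: Pb − Ps = 16.5.)
Burden on consumers: $11; on producers: $5.5. (They sum to $16.5.)
The less price-elastic side of the market bears the larger share of a per-unit tax.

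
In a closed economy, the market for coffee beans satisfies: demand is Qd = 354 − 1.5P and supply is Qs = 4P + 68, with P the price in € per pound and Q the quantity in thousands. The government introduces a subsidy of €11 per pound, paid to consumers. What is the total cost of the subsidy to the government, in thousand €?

Government outlay = €3168 thousand.

Before the subsidy: set 354 − 1.5P = 4P + 68 → P* = €52, Q* = 276.
With a per-unit subsidy paid to consumers, each effectively pays P − 11, so demand becomes Qd = 354 − 1.5(P − 11).
Solving gives Q = 288 with consumers paying €44 and suppliers receiving €55 (the €11 wedge).
Outlay = t · Q = 11 · 288 = €3168.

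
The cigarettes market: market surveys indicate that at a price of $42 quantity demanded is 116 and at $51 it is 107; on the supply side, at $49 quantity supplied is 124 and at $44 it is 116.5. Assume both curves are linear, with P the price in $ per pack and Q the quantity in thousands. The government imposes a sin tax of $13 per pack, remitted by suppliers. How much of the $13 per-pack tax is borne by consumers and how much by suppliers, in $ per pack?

Consumers bear $7.8 per pack; suppliers bear $5.2 per pack.

Demand slope: (107 − 116)/(51 − 42) = -1, so Qd = 158 − P.
Supply slope: (116.5 − 124)/(44 − 49) = 1.5, so Qs = 1.5P + 50.5.
Without the tax, 158 − P = 1.5P + 50.5 gives 2.5P = 107.5, so P* = $43 and Q* = 115.
With the tax collected from suppliers, supply shifts: Qs = 1.5(P − 13) + 50.5.
New equilibrium: consumers pay $50.8, suppliers receive $37.8, Q = 107.2. (Wedge: Pb − Ps = 13.)
Burden on consumers: $7.8; on suppliers: $5.2. (They sum to $13.)
The less price-elastic side of the market bears the larger share of a per-unit tax.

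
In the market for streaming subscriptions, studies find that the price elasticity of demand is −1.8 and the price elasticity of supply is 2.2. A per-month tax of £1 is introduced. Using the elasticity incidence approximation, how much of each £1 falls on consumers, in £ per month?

Incidence ratio: consumers' share ≈ εs / (εs + |εd|) = 2.2 / (2.2 + 1.8) = 0.55.
So consumers bear ≈ 0.55 × £1 = £0.55; suppliers bear £0.45.

Consumers bear ≈ £0.55 per month.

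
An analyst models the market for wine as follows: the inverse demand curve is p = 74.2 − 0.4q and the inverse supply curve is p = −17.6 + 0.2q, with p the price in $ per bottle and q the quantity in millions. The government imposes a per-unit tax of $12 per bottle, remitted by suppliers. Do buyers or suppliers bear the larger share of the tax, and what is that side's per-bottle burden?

Buyers bear the larger share: $8 per bottle.

Rewrite in direct form: qd = 185.5 − 2.5p and qs = 5p + 88.
Before the tax: set 185.5 − 2.5p = 5p + 88 → p* = $13, q* = 153.
With the tax collected from suppliers, supply shifts: qs = 5(p − 12) + 88.
Solving gives q = 133 with buyers paying $21 and suppliers receiving $9 (the $12 wedge).
Per-bottle burden: buyers $8, suppliers $4.
Buyers take the larger share because demand is less price-elastic here (demand slope 2.5 vs supply slope 5).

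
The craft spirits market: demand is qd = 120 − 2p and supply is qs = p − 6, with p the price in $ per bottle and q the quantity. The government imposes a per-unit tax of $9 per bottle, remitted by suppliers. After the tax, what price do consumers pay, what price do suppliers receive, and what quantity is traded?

Consumers pay $45; suppliers receive $36; quantity = 30.

Before the tax: set 120 − 2p = p − 6 → p* = $42, q* = 36.
With the tax collected from suppliers, supply shifts: qs = (p − 9) − 6.
New equilibrium: consumers pay $45, suppliers receive $36, q = 30. (Wedge: pb − ps = 9.)
The less price-elastic side of the market bears the larger share of a per-unit tax.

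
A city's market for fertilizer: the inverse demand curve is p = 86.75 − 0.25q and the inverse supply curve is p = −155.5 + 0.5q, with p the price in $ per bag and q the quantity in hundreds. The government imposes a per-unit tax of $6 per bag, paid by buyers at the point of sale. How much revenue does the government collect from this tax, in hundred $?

Rewrite in direct form: qd = 347 − 4p and qs = 2p + 311.
Without the tax, 347 − 4p = 2p + 311 gives 6p = 36, so p* = $6 and q* = 323.
With the tax collected from buyers, demand (in seller-price terms) shifts: qd = 347 − 4(p + 6).
Solving gives q = 315 with buyers paying $8 and producers receiving $2 (the $6 wedge).
Revenue = t · Q = 6 · 315 = $1890.

Tax revenue = $1890 hundred.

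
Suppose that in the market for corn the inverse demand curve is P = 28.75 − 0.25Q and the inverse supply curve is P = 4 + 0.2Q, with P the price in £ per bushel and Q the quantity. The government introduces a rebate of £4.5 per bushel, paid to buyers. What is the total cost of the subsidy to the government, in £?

Government outlay = £292.5.

Rewrite in direct form: Qd = 115 − 4P and Qs = 5P − 20.
Without the subsidy, 115 − 4P = 5P − 20 gives 9P = 135, so P* = £15 and Q* = 55.
With a per-unit subsidy paid to buyers, each effectively pays P − 4.5, so demand becomes Qd = 115 − 4(P − 4.5).
Solving gives Q = 65 with buyers paying £12.5 and suppliers receiving £17 (the £4.5 wedge).
Outlay = t · Q = 4.5 · 65 = £292.5.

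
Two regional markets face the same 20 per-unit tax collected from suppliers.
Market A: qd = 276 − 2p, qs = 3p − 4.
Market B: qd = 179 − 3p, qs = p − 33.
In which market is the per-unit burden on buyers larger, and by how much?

Market A, by 7.

Market A: pre-tax p* = 56, q* = 164; post-tax q = 140; per-unit burden on buyers = 12.
Market B: pre-tax p* = 53, q* = 20; post-tax q = 5; per-unit burden on buyers = 5.
Difference: 12 vs 5 → market A is larger by 7.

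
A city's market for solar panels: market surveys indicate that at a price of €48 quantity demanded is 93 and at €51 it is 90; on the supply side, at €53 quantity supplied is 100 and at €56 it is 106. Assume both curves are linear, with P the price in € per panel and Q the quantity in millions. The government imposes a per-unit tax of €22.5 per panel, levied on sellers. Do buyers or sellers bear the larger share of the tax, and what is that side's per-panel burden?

Demand slope: (90 − 93)/(51 − 48) = -1, so Qd = 141 − P.
Supply slope: (106 − 100)/(56 − 53) = 2, so Qs = 2P − 6.
Before the tax: set 141 − P = 2P − 6 → P* = €49, Q* = 92.
With the tax collected from sellers, supply shifts: Qs = 2(P − 22.5) − 6.
Solving gives Q = 77 with buyers paying €64 and sellers receiving €41.5 (the €22.5 wedge).
Per-panel burden: buyers €15, sellers €7.5.
Buyers take the larger share because demand is less price-elastic here (demand slope 1 vs supply slope 2).
The less price-elastic side of the market bears the larger share of a per-unit tax.

Buyers bear the larger share: €15 per panel.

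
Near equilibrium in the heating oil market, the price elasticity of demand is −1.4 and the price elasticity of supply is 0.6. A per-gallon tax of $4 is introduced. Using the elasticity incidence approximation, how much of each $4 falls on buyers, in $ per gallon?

Incidence ratio: buyers' share ≈ εs / (εs + |εd|) = 0.6 / (0.6 + 1.4) = 0.3.
So buyers bear ≈ 0.3 × $4 = $1.2; sellers bear $2.8.

Buyers bear ≈ $1.2 per gallon.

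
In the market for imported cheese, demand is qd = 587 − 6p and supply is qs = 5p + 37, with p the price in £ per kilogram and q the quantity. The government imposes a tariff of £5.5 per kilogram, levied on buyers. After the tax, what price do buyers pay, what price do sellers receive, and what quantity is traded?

Before the tax: set 587 − 6p = 5p + 37 → p* = £50, q* = 287.
With the tax collected from buyers, demand (in seller-price terms) shifts: qd = 587 − 6(p + 5.5).
Solving gives q = 272 with buyers paying £52.5 and sellers receiving £47 (the £5.5 wedge).
The less price-elastic side of the market bears the larger share of a per-unit tax.

Buyers pay £52.5; sellers receive £47; quantity = 272.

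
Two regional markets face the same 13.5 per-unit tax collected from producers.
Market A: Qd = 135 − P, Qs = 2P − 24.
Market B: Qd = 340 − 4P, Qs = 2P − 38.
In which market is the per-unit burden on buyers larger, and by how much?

Market A, by 4.5.

Market A: pre-tax P* = 53, Q* = 82; post-tax Q = 73; per-unit burden on buyers = 9.
Market B: pre-tax P* = 63, Q* = 88; post-tax Q = 70; per-unit burden on buyers = 4.5.
Difference: 9 vs 4.5 → market A is larger by 4.5.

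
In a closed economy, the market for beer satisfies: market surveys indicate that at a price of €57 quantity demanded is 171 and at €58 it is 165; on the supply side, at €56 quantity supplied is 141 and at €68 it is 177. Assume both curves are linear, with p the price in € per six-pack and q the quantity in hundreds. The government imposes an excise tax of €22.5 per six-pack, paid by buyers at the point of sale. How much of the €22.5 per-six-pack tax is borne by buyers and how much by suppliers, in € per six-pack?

Demand slope: (165 − 171)/(58 − 57) = -6, so qd = 513 − 6p.
Supply slope: (177 − 141)/(68 − 56) = 3, so qs = 3p − 27.
Before the tax: set 513 − 6p = 3p − 27 → p* = €60, q* = 153.
With the tax collected from buyers, demand (in seller-price terms) shifts: qd = 513 − 6(p + 22.5).
Solving gives q = 108 with buyers paying €67.5 and suppliers receiving €45 (the €22.5 wedge).
Burden on buyers: €7.5; on suppliers: €15. (They sum to €22.5.)

Buyers bear €7.5 per six-pack; suppliers bear €15 per six-pack.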